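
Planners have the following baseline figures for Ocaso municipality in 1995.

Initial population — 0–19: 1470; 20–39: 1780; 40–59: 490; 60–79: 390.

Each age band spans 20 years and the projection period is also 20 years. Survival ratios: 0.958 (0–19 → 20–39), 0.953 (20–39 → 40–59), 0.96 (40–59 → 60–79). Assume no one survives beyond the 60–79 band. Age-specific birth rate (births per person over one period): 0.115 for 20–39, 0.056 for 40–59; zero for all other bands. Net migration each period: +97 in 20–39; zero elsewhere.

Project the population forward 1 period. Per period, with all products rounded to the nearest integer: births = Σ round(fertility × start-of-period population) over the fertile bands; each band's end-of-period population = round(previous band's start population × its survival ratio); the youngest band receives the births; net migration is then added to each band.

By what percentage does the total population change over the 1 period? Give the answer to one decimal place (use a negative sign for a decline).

After projecting period 1:
Births: 1780 × 0.115 = 205 ; 490 × 0.056 = 27 → total 232
20–39: 1470 × 0.958 = 1408
40–59: 1780 × 0.953 = 1696
60–79: 490 × 0.96 = 470
Net migration: 20–39 + 97 → 1505
Population now: 0–19=232, 20–39=1505, 40–59=1696, 60–79=470
Total: 4130 → 3903; change = -227; percentage change = -5.5%

-5.5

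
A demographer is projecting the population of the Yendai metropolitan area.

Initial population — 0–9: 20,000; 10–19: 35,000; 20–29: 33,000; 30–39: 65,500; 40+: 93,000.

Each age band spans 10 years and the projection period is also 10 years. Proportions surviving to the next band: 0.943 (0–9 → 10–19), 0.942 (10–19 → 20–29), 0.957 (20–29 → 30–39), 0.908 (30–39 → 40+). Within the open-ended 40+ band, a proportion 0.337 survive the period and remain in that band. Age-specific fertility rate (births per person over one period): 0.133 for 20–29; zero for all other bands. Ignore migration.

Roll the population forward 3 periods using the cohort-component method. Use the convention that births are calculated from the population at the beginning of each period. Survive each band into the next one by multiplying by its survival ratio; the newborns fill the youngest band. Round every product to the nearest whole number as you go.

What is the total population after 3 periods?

(Bands numbered youngest = 1 to oldest = 5.)
[period 1]
Births: 33000 × 0.133 = 4389
Band 2: 20000 × 0.943 = 18860
Band 3: 35000 × 0.942 = 32970
Band 4: 33000 × 0.957 = 31581
Band 5: 65500 × 0.908 + 93000 × 0.337 = 59474 + 31341 = 90815
Population now: 0–9=4389, 10–19=18860, 20–29=32970, 30–39=31581, 40+=90815
[period 2]
Births: 32970 × 0.133 = 4385
Band 2: 4389 × 0.943 = 4139
Band 3: 18860 × 0.942 = 17766
Band 4: 32970 × 0.957 = 31552
Band 5: 31581 × 0.908 + 90815 × 0.337 = 28676 + 30605 = 59281
Population now: 0–9=4385, 10–19=4139, 20–29=17766, 30–39=31552, 40+=59281
[period 3]
Births: 17766 × 0.133 = 2363
Band 2: 4385 × 0.943 = 4135
Band 3: 4139 × 0.942 = 3899
Band 4: 17766 × 0.957 = 17002
Band 5: 31552 × 0.908 + 59281 × 0.337 = 28649 + 19978 = 48627
Population now: 0–9=2363, 10–19=4135, 20–29=3899, 30–39=17002, 40+=48627
Total after period 3: 2363 + 4135 + 3899 + 17002 + 48627 = 76026

76026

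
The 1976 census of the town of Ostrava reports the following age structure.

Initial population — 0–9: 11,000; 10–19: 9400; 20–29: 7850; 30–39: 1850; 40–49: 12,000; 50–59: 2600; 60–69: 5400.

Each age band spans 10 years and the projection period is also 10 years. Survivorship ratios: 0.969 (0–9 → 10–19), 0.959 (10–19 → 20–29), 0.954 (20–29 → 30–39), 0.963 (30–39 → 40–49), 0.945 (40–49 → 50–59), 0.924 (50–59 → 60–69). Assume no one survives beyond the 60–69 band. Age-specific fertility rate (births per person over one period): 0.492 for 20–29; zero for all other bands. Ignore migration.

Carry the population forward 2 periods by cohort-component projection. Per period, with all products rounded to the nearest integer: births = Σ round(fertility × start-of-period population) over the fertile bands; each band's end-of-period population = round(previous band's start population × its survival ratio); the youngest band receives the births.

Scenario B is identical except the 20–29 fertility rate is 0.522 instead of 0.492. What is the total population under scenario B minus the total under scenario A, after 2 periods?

Call the bands 1 to 7, youngest first.
Period 1.
Births: 7850 × 0.492 = 3862
Band 2: 11000 × 0.969 = 10659
Band 3: 9400 × 0.959 = 9015
Band 4: 7850 × 0.954 = 7489
Band 5: 1850 × 0.963 = 1782
Band 6: 12000 × 0.945 = 11340
Band 7: 2600 × 0.924 = 2402
End of period: [3862, 10659, 9015, 7489, 1782, 11340, 2402]
Period 2.
Births: 9015 × 0.492 = 4435
Band 2: 3862 × 0.969 = 3742
Band 3: 10659 × 0.959 = 10222
Band 4: 9015 × 0.954 = 8600
Band 5: 7489 × 0.963 = 7212
Band 6: 1782 × 0.945 = 1684
Band 7: 11340 × 0.924 = 10478
End of period: [4435, 3742, 10222, 8600, 7212, 1684, 10478]
Scenario A total after 2 periods: 46373
Scenario B projection —
Period 1.
Births: 7850 × 0.522 = 4098
Band 2: 11000 × 0.969 = 10659
Band 3: 9400 × 0.959 = 9015
Band 4: 7850 × 0.954 = 7489
Band 5: 1850 × 0.963 = 1782
Band 6: 12000 × 0.945 = 11340
Band 7: 2600 × 0.924 = 2402
End of period: [4098, 10659, 9015, 7489, 1782, 11340, 2402]
Period 2.
Births: 9015 × 0.522 = 4706
Band 2: 4098 × 0.969 = 3971
Band 3: 10659 × 0.959 = 10222
Band 4: 9015 × 0.954 = 8600
Band 5: 7489 × 0.963 = 7212
Band 6: 1782 × 0.945 = 1684
Band 7: 11340 × 0.924 = 10478
End of period: [4706, 3971, 10222, 8600, 7212, 1684, 10478]
Scenario B total after 2 periods: 46873
Difference B − A = 46873 − 46373 = 500

500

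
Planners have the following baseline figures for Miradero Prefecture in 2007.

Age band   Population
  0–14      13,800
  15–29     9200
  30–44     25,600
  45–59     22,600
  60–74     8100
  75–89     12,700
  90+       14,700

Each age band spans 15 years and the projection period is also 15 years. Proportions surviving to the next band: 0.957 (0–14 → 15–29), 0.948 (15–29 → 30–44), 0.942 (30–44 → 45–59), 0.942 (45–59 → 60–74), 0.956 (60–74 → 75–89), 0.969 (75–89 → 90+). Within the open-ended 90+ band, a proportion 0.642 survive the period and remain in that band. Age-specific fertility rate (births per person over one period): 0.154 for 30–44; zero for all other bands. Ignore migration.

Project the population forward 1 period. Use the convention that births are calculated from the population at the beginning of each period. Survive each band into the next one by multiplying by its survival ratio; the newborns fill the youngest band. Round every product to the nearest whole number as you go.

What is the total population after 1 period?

100762

Period 1.
Births: 25600 × 0.154 = 3942
15–29: 13800 × 0.957 = 13207
30–44: 9200 × 0.948 = 8722
45–59: 25600 × 0.942 = 24115
60–74: 22600 × 0.942 = 21289
75–89: 8100 × 0.956 = 7744
90+: 12700 × 0.969 + 14700 × 0.642 = 12306 + 9437 = 21743
Population now: 0–14=3942, 15–29=13207, 30–44=8722, 45–59=24115, 60–74=21289, 75–89=7744, 90+=21743
Total after period 1: 3942 + 13207 + 8722 + 24115 + 21289 + 7744 + 21743 = 100762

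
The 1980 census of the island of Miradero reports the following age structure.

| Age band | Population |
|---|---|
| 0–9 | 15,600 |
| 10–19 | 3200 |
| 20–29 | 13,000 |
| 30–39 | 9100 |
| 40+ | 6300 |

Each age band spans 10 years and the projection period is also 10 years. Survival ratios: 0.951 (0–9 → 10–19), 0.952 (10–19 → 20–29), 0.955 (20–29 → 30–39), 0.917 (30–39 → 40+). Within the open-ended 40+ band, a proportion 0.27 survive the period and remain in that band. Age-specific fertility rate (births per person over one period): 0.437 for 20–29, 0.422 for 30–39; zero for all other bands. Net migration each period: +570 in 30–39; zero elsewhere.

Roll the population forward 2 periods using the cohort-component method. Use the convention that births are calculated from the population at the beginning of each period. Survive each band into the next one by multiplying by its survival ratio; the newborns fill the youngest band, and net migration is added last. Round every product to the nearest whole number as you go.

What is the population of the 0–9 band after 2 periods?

Numbering the groups 1..5 from youngest to oldest:
— Period 1 —
Births: 13000 × 0.437 = 5681, 9100 × 0.422 = 3840 → 9521
Group 2: 15600 × 0.951 = 14836
Group 3: 3200 × 0.952 = 3046
Group 4: 13000 × 0.955 = 12415
Group 5: 9100 × 0.917 + 6300 × 0.27 = 8345 + 1701 = 10046
Net migration: Group 4 + 570 → 12985
Population now: 0–9=9521, 10–19=14836, 20–29=3046, 30–39=12985, 40+=10046
— Period 2 —
Births: 3046 × 0.437 = 1331, 12985 × 0.422 = 5480 → 6811
Group 2: 9521 × 0.951 = 9054
Group 3: 14836 × 0.952 = 14124
Group 4: 3046 × 0.955 = 2909
Group 5: 12985 × 0.917 + 10046 × 0.27 = 11907 + 2712 = 14619
Net migration: Group 4 + 570 → 3479
Population now: 0–9=6811, 10–19=9054, 20–29=14124, 30–39=3479, 40+=14619

6811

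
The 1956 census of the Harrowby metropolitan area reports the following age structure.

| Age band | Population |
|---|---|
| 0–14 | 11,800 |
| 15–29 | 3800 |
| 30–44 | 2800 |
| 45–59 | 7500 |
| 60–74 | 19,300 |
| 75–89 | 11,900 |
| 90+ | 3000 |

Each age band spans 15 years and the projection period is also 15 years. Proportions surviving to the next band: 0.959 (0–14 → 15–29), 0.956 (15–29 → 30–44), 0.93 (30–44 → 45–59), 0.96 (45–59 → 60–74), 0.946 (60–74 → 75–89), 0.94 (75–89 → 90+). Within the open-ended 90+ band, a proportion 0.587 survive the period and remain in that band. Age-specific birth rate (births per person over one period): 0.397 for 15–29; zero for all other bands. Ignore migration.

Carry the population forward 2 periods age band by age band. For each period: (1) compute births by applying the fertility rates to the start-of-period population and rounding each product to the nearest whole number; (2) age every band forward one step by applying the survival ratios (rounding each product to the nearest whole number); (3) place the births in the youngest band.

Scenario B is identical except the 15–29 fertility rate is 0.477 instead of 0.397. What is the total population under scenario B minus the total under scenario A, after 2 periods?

Call the groups 1 to 7, youngest first.
Period 1.
Births: 3800 × 0.397 = 1509
Group 2: 11800 × 0.959 = 11316
Group 3: 3800 × 0.956 = 3633
Group 4: 2800 × 0.93 = 2604
Group 5: 7500 × 0.96 = 7200
Group 6: 19300 × 0.946 = 18258
Group 7: 11900 × 0.94 + 3000 × 0.587 = 11186 + 1761 = 12947
Population now: 0–14=1509, 15–29=11316, 30–44=3633, 45–59=2604, 60–74=7200, 75–89=18258, 90+=12947
Period 2.
Births: 11316 × 0.397 = 4492
Group 2: 1509 × 0.959 = 1447
Group 3: 11316 × 0.956 = 10818
Group 4: 3633 × 0.93 = 3379
Group 5: 2604 × 0.96 = 2500
Group 6: 7200 × 0.946 = 6811
Group 7: 18258 × 0.94 + 12947 × 0.587 = 17163 + 7600 = 24763
Population now: 0–14=4492, 15–29=1447, 30–44=10818, 45–59=3379, 60–74=2500, 75–89=6811, 90+=24763
Scenario A total after 2 periods: 54210
Scenario B projection —
Period 1.
Births: 3800 × 0.477 = 1813
Group 2: 11800 × 0.959 = 11316
Group 3: 3800 × 0.956 = 3633
Group 4: 2800 × 0.93 = 2604
Group 5: 7500 × 0.96 = 7200
Group 6: 19300 × 0.946 = 18258
Group 7: 11900 × 0.94 + 3000 × 0.587 = 11186 + 1761 = 12947
Population now: 0–14=1813, 15–29=11316, 30–44=3633, 45–59=2604, 60–74=7200, 75–89=18258, 90+=12947
Period 2.
Births: 11316 × 0.477 = 5398
Group 2: 1813 × 0.959 = 1739
Group 3: 11316 × 0.956 = 10818
Group 4: 3633 × 0.93 = 3379
Group 5: 2604 × 0.96 = 2500
Group 6: 7200 × 0.946 = 6811
Group 7: 18258 × 0.94 + 12947 × 0.587 = 17163 + 7600 = 24763
Population now: 0–14=5398, 15–29=1739, 30–44=10818, 45–59=3379, 60–74=2500, 75–89=6811, 90+=24763
Scenario B total after 2 periods: 55408
Difference B − A = 55408 − 54210 = 1198

1198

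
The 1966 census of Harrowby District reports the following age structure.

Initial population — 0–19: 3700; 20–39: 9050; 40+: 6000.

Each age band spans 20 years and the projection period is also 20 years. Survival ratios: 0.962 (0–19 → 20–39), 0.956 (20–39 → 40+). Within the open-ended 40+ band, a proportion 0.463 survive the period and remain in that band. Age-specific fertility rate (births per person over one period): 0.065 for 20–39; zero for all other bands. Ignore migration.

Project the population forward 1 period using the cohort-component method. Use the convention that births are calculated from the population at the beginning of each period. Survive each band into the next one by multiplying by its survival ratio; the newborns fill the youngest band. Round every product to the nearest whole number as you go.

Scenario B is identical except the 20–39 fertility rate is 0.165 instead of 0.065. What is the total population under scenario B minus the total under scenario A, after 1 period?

Let band 1 be 0–19 through band 3 = 40+.
Period 1:
Births: 9050 × 0.065 = 588
Band 2: 3700 × 0.962 = 3559
Band 3: 9050 × 0.956 + 6000 × 0.463 = 8652 + 2778 = 11430
Population now: 0–19=588, 20–39=3559, 40+=11430
Scenario A total after 1 period: 15577
Scenario B projection —
Period 1:
Births: 9050 × 0.165 = 1493
Band 2: 3700 × 0.962 = 3559
Band 3: 9050 × 0.956 + 6000 × 0.463 = 8652 + 2778 = 11430
Population now: 0–19=1493, 20–39=3559, 40+=11430
Scenario B total after 1 period: 16482
Difference B − A = 16482 − 15577 = 905

905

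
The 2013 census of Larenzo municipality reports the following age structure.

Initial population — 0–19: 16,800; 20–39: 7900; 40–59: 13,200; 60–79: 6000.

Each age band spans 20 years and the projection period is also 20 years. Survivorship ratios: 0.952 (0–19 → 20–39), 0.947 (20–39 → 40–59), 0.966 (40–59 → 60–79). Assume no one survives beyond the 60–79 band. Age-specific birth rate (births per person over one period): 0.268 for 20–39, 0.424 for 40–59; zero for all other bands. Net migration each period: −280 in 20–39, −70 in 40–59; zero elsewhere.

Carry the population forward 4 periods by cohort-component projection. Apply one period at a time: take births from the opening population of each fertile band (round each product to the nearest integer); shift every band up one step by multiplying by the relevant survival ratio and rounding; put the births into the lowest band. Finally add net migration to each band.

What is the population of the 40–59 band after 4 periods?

6294

After projecting period 1:
Births: 7900 × 0.268 = 2117 ; 13200 × 0.424 = 5597 — total 7714
20–39: 16800 × 0.952 = 15994
40–59: 7900 × 0.947 = 7481
60–79: 13200 × 0.966 = 12751
Net migration: 20–39 − 280 → 15714; 40–59 − 70 → 7411
End of period: [7714, 15714, 7411, 12751]
After projecting period 2:
Births: 15714 × 0.268 = 4211 ; 7411 × 0.424 = 3142 — total 7353
20–39: 7714 × 0.952 = 7344
40–59: 15714 × 0.947 = 14881
60–79: 7411 × 0.966 = 7159
Net migration: 20–39 − 280 → 7064; 40–59 − 70 → 14811
End of period: [7353, 7064, 14811, 7159]
After projecting period 3:
Births: 7064 × 0.268 = 1893 ; 14811 × 0.424 = 6280 — total 8173
20–39: 7353 × 0.952 = 7000
40–59: 7064 × 0.947 = 6690
60–79: 14811 × 0.966 = 14307
Net migration: 20–39 − 280 → 6720; 40–59 − 70 → 6620
End of period: [8173, 6720, 6620, 14307]
After projecting period 4:
Births: 6720 × 0.268 = 1801 ; 6620 × 0.424 = 2807 — total 4608
20–39: 8173 × 0.952 = 7781
40–59: 6720 × 0.947 = 6364
60–79: 6620 × 0.966 = 6395
Net migration: 20–39 − 280 → 7501; 40–59 − 70 → 6294
End of period: [4608, 7501, 6294, 6395]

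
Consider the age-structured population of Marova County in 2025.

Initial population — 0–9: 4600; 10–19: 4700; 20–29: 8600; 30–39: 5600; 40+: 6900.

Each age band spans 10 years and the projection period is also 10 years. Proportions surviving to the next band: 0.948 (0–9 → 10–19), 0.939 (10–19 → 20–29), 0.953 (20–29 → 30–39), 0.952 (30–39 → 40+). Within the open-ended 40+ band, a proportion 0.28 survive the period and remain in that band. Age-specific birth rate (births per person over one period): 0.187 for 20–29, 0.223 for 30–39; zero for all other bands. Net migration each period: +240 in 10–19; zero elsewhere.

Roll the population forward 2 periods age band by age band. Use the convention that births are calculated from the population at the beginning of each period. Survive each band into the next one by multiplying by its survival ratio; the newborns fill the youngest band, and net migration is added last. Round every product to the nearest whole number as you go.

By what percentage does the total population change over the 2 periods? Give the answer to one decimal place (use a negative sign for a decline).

-21.2

Call the groups 1 to 5, youngest first.
Period 1.
Births: 8600 * 0.187 = 1608 ; 5600 * 0.223 = 1249 ⇒ total 2857
Group 2: 4600 * 0.948 = 4361
Group 3: 4700 * 0.939 = 4413
Group 4: 8600 * 0.953 = 8196
Group 5: 5600 * 0.952 + 6900 * 0.28 = 5331 + 1932 = 7263
Net migration: Group 2 + 240 → 4601
Giving 2857 / 4601 / 4413 / 8196 / 7263.
Period 2.
Births: 4413 * 0.187 = 825 ; 8196 * 0.223 = 1828 ⇒ total 2653
Group 2: 2857 * 0.948 = 2708
Group 3: 4601 * 0.939 = 4320
Group 4: 4413 * 0.953 = 4206
Group 5: 8196 * 0.952 + 7263 * 0.28 = 7803 + 2034 = 9837
Net migration: Group 2 + 240 → 2948
Giving 2653 / 2948 / 4320 / 4206 / 9837.
Total: 30400 → 23964; change = -6436; percentage change = -21.2%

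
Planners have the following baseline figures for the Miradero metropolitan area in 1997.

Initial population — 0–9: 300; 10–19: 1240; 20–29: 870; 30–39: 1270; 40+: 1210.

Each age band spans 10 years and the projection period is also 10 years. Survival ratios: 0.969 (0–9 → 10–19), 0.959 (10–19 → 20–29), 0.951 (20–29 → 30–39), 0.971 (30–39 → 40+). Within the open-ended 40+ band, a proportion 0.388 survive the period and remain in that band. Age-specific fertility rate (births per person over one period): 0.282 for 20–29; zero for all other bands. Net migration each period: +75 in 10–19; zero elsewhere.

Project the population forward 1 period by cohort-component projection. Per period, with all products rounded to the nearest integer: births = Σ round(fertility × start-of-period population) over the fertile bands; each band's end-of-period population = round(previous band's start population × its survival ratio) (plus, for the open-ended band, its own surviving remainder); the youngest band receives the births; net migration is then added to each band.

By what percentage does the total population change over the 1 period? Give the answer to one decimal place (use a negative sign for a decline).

Period 1:
Births: 870 × 0.282 = 245
10–19: 300 × 0.969 = 291
20–29: 1240 × 0.959 = 1189
30–39: 870 × 0.951 = 827
40+: 1270 × 0.971 + 1210 × 0.388 = 1233 + 469 = 1702
Net migration: 10–19 + 75 → 366
Population now: 0–9=245, 10–19=366, 20–29=1189, 30–39=827, 40+=1702
Total: 4890 → 4329; change = -561; percentage change = -11.5%

-11.5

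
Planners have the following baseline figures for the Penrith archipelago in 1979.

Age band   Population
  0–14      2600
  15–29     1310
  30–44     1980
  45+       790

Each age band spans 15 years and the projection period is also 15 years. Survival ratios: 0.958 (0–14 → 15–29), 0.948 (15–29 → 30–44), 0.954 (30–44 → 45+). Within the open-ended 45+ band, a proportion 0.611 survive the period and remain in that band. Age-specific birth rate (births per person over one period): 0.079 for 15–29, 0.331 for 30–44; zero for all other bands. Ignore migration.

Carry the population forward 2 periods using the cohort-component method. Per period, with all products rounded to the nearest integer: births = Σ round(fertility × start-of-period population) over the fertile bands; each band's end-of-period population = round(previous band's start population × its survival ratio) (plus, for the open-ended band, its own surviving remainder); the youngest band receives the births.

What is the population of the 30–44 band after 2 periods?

2361

— Period 1 —
Births: 1310 * 0.079 = 103, 1980 * 0.331 = 655 — total 758
15–29: 2600 * 0.958 = 2491
30–44: 1310 * 0.948 = 1242
45+: 1980 * 0.954 + 790 * 0.611 = 1889 + 483 = 2372
Giving 758 / 2491 / 1242 / 2372.
— Period 2 —
Births: 2491 * 0.079 = 197, 1242 * 0.331 = 411 — total 608
15–29: 758 * 0.958 = 726
30–44: 2491 * 0.948 = 2361
45+: 1242 * 0.954 + 2372 * 0.611 = 1185 + 1449 = 2634
Giving 608 / 726 / 2361 / 2634.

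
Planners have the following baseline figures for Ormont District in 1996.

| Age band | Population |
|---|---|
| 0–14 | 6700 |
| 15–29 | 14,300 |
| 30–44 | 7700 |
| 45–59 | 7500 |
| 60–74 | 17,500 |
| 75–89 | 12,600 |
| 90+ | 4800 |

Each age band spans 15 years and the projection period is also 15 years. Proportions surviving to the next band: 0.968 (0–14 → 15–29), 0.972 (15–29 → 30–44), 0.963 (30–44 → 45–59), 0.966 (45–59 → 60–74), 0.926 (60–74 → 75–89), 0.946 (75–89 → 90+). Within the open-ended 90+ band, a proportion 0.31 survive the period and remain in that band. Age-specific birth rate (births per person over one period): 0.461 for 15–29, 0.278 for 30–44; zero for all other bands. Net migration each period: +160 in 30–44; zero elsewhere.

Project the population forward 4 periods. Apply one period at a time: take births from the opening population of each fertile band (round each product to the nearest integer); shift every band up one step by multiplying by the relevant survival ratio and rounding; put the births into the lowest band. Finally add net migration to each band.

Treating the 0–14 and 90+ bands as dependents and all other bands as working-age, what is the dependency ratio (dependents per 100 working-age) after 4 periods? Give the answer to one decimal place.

40.5

After projecting period 1:
Births: 14300 * 0.461 = 6592  |  7700 * 0.278 = 2141 → 8733
15–29: 6700 * 0.968 = 6486
30–44: 14300 * 0.972 = 13900
45–59: 7700 * 0.963 = 7415
60–74: 7500 * 0.966 = 7245
75–89: 17500 * 0.926 = 16205
90+: 12600 * 0.946 + 4800 * 0.31 = 11920 + 1488 = 13408
Net migration: 30–44 + 160 → 14060
End of period: [8733, 6486, 14060, 7415, 7245, 16205, 13408]
After projecting period 2:
Births: 6486 * 0.461 = 2990  |  14060 * 0.278 = 3909 → 6899
15–29: 8733 * 0.968 = 8454
30–44: 6486 * 0.972 = 6304
45–59: 14060 * 0.963 = 13540
60–74: 7415 * 0.966 = 7163
75–89: 7245 * 0.926 = 6709
90+: 16205 * 0.946 + 13408 * 0.31 = 15330 + 4156 = 19486
Net migration: 30–44 + 160 → 6464
End of period: [6899, 8454, 6464, 13540, 7163, 6709, 19486]
After projecting period 3:
Births: 8454 * 0.461 = 3897  |  6464 * 0.278 = 1797 → 5694
15–29: 6899 * 0.968 = 6678
30–44: 8454 * 0.972 = 8217
45–59: 6464 * 0.963 = 6225
60–74: 13540 * 0.966 = 13080
75–89: 7163 * 0.926 = 6633
90+: 6709 * 0.946 + 19486 * 0.31 = 6347 + 6041 = 12388
Net migration: 30–44 + 160 → 8377
End of period: [5694, 6678, 8377, 6225, 13080, 6633, 12388]
After projecting period 4:
Births: 6678 * 0.461 = 3079  |  8377 * 0.278 = 2329 → 5408
15–29: 5694 * 0.968 = 5512
30–44: 6678 * 0.972 = 6491
45–59: 8377 * 0.963 = 8067
60–74: 6225 * 0.966 = 6013
75–89: 13080 * 0.926 = 12112
90+: 6633 * 0.946 + 12388 * 0.31 = 6275 + 3840 = 10115
Net migration: 30–44 + 160 → 6651
End of period: [5408, 5512, 6651, 8067, 6013, 12112, 10115]
Dependents (band 0–14 + band 90+) = 5408 + 10115 = 15523; working-age = 38355; ratio = 15523/38355 × 100 = 40.5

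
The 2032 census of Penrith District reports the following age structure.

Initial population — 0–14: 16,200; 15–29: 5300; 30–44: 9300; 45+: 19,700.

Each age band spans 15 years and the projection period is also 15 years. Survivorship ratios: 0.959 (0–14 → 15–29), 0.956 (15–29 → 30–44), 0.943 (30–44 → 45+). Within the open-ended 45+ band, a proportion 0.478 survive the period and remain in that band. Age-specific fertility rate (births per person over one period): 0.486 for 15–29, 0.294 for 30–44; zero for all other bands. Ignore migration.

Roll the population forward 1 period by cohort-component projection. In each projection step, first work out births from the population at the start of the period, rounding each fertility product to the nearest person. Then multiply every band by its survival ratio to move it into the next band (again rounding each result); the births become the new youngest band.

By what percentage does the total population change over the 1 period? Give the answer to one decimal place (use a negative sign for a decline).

— Period 1 —
Births: 5300 * 0.486 = 2576  |  9300 * 0.294 = 2734 ⇒ total 5310
15–29: 16200 * 0.959 = 15536
30–44: 5300 * 0.956 = 5067
45+: 9300 * 0.943 + 19700 * 0.478 = 8770 + 9417 = 18187
Giving 5310 / 15536 / 5067 / 18187.
Total: 50500 → 44100; change = -6400; percentage change = -12.7%

-12.7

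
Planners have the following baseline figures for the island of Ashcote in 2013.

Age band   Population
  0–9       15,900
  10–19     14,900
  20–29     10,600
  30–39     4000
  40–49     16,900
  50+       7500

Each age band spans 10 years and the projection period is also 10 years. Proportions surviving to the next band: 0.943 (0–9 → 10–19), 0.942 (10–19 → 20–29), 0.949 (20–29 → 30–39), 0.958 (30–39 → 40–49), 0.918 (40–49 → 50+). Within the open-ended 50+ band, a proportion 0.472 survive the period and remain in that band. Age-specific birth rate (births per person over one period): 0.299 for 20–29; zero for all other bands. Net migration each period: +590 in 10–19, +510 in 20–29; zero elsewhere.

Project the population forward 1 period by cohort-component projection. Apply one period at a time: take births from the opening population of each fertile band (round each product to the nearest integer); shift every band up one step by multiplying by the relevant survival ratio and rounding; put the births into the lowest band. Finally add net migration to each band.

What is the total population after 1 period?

66244

Period 1.
Births: 10600 × 0.299 = 3169
10–19: 15900 × 0.943 = 14994
20–29: 14900 × 0.942 = 14036
30–39: 10600 × 0.949 = 10059
40–49: 4000 × 0.958 = 3832
50+: 16900 × 0.918 + 7500 × 0.472 = 15514 + 3540 = 19054
Net migration: 10–19 + 590 → 15584; 20–29 + 510 → 14546
Population now: 0–9=3169, 10–19=15584, 20–29=14546, 30–39=10059, 40–49=3832, 50+=19054
Total after period 1: 3169 + 15584 + 14546 + 10059 + 3832 + 19054 = 66244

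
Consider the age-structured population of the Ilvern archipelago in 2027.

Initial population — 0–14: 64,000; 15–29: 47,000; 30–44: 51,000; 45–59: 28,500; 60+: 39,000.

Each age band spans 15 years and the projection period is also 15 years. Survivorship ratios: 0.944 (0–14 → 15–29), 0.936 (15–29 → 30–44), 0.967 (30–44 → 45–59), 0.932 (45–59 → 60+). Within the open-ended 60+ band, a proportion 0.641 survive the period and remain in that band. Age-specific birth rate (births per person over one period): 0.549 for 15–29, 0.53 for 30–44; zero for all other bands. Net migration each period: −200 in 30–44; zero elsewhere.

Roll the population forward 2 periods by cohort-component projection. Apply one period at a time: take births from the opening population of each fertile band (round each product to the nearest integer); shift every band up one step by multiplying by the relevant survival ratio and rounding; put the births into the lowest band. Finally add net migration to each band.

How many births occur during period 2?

56378

Numbering the bands 1..5 from youngest to oldest:
Period 1.
Births: 47000 * 0.549 = 25803 ; 51000 * 0.53 = 27030 → 52833
Band 2: 64000 * 0.944 = 60416
Band 3: 47000 * 0.936 = 43992
Band 4: 51000 * 0.967 = 49317
Band 5: 28500 * 0.932 + 39000 * 0.641 = 26562 + 24999 = 51561
Net migration: Band 3 − 200 → 43792
End of period: [52833, 60416, 43792, 49317, 51561]
Period 2.
Births: 60416 * 0.549 = 33168 ; 43792 * 0.53 = 23210 → 56378
Band 2: 52833 * 0.944 = 49874
Band 3: 60416 * 0.936 = 56549
Band 4: 43792 * 0.967 = 42347
Band 5: 49317 * 0.932 + 51561 * 0.641 = 45963 + 33051 = 79014
Net migration: Band 3 − 200 → 56349
End of period: [56378, 49874, 56349, 42347, 79014]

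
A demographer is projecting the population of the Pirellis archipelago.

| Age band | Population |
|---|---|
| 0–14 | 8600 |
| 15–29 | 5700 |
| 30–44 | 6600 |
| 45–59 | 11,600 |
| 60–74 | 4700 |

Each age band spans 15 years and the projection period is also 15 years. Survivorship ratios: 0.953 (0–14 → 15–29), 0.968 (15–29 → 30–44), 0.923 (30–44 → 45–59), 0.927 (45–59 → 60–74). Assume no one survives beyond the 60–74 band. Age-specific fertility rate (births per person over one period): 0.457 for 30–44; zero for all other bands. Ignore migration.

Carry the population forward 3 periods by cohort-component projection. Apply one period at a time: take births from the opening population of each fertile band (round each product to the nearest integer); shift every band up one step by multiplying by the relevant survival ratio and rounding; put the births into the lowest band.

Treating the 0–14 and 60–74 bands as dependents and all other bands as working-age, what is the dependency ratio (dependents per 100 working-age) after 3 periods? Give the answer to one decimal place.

Numbering the bands 1..5 from youngest to oldest:
After projecting period 1:
Births: 6600 * 0.457 = 3016
Band 2: 8600 * 0.953 = 8196
Band 3: 5700 * 0.968 = 5518
Band 4: 6600 * 0.923 = 6092
Band 5: 11600 * 0.927 = 10753
Population now: 0–14=3016, 15–29=8196, 30–44=5518, 45–59=6092, 60–74=10753
After projecting period 2:
Births: 5518 * 0.457 = 2522
Band 2: 3016 * 0.953 = 2874
Band 3: 8196 * 0.968 = 7934
Band 4: 5518 * 0.923 = 5093
Band 5: 6092 * 0.927 = 5647
Population now: 0–14=2522, 15–29=2874, 30–44=7934, 45–59=5093, 60–74=5647
After projecting period 3:
Births: 7934 * 0.457 = 3626
Band 2: 2522 * 0.953 = 2403
Band 3: 2874 * 0.968 = 2782
Band 4: 7934 * 0.923 = 7323
Band 5: 5093 * 0.927 = 4721
Population now: 0–14=3626, 15–29=2403, 30–44=2782, 45–59=7323, 60–74=4721
Dependents (band 0–14 + band 60–74) = 3626 + 4721 = 8347; working-age = 12508; ratio = 8347/12508 × 100 = 66.7

66.7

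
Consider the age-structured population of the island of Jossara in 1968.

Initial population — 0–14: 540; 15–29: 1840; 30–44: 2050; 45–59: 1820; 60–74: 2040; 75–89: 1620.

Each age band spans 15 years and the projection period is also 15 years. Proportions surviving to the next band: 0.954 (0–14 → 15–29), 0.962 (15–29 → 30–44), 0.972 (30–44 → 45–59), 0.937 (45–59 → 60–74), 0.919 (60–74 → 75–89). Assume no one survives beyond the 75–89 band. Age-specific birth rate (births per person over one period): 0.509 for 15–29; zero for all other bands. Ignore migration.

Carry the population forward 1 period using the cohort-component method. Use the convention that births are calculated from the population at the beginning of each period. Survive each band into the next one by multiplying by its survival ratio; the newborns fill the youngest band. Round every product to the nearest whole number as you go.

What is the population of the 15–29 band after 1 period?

Numbering the bands 1..6 from youngest to oldest:
Period 1:
Births: 1840 × 0.509 = 937
Band 2: 540 × 0.954 = 515
Band 3: 1840 × 0.962 = 1770
Band 4: 2050 × 0.972 = 1993
Band 5: 1820 × 0.937 = 1705
Band 6: 2040 × 0.919 = 1875
End of period: [937, 515, 1770, 1993, 1705, 1875]

515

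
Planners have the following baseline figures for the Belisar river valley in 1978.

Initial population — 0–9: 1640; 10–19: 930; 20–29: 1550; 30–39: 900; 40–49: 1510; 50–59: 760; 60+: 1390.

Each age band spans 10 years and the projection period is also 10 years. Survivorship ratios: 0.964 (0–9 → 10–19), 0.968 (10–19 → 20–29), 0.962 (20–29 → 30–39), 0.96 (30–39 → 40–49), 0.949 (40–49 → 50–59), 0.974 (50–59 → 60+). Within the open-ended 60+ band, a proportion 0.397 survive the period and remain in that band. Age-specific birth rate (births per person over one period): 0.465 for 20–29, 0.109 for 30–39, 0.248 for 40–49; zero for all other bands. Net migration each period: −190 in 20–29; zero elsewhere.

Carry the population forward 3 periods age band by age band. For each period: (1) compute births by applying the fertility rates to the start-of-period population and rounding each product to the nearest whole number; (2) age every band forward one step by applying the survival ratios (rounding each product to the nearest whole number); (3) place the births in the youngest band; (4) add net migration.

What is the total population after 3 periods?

Numbering the groups 1..7 from youngest to oldest:
— Period 1 —
Births: 1550 × 0.465 = 721 ; 900 × 0.109 = 98 ; 1510 × 0.248 = 374 → 1193
Group 2: 1640 × 0.964 = 1581
Group 3: 930 × 0.968 = 900
Group 4: 1550 × 0.962 = 1491
Group 5: 900 × 0.96 = 864
Group 6: 1510 × 0.949 = 1433
Group 7: 760 × 0.974 + 1390 × 0.397 = 740 + 552 = 1292
Net migration: Group 3 − 190 → 710
Giving 1193 / 1581 / 710 / 1491 / 864 / 1433 / 1292.
— Period 2 —
Births: 710 × 0.465 = 330 ; 1491 × 0.109 = 163 ; 864 × 0.248 = 214 → 707
Group 2: 1193 × 0.964 = 1150
Group 3: 1581 × 0.968 = 1530
Group 4: 710 × 0.962 = 683
Group 5: 1491 × 0.96 = 1431
Group 6: 864 × 0.949 = 820
Group 7: 1433 × 0.974 + 1292 × 0.397 = 1396 + 513 = 1909
Net migration: Group 3 − 190 → 1340
Giving 707 / 1150 / 1340 / 683 / 1431 / 820 / 1909.
— Period 3 —
Births: 1340 × 0.465 = 623 ; 683 × 0.109 = 74 ; 1431 × 0.248 = 355 → 1052
Group 2: 707 × 0.964 = 682
Group 3: 1150 × 0.968 = 1113
Group 4: 1340 × 0.962 = 1289
Group 5: 683 × 0.96 = 656
Group 6: 1431 × 0.949 = 1358
Group 7: 820 × 0.974 + 1909 × 0.397 = 799 + 758 = 1557
Net migration: Group 3 − 190 → 923
Giving 1052 / 682 / 923 / 1289 / 656 / 1358 / 1557.
Total after period 3: 1052 + 682 + 923 + 1289 + 656 + 1358 + 1557 = 7517

7517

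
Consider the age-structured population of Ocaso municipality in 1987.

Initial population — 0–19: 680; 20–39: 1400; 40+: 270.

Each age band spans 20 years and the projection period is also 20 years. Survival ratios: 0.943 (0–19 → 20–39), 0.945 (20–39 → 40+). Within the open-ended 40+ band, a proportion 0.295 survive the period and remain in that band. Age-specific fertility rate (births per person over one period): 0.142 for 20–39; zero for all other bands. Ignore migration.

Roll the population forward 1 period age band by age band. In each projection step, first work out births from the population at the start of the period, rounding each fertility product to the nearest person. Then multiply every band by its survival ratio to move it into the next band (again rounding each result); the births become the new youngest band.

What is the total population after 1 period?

2243

After projecting period 1:
Births: 1400 × 0.142 = 199
20–39: 680 × 0.943 = 641
40+: 1400 × 0.945 + 270 × 0.295 = 1323 + 80 = 1403
End of period: [199, 641, 1403]
Total after period 1: 199 + 641 + 1403 = 2243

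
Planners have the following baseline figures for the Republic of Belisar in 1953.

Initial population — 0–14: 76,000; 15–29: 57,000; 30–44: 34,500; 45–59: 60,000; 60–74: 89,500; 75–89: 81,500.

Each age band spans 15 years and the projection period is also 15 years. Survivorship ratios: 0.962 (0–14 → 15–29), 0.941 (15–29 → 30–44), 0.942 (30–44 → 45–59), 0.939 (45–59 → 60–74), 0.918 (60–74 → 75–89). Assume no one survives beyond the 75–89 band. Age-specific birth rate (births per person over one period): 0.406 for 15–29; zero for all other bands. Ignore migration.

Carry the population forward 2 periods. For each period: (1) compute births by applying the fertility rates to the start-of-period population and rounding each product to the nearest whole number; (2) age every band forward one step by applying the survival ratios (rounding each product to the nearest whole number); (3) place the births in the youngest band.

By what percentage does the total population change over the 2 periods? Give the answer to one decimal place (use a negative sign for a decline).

— Period 1 —
Births: 57000 × 0.406 = 23142
15–29: 76000 × 0.962 = 73112
30–44: 57000 × 0.941 = 53637
45–59: 34500 × 0.942 = 32499
60–74: 60000 × 0.939 = 56340
75–89: 89500 × 0.918 = 82161
End of period: [23142, 73112, 53637, 32499, 56340, 82161]
— Period 2 —
Births: 73112 × 0.406 = 29683
15–29: 23142 × 0.962 = 22263
30–44: 73112 × 0.941 = 68798
45–59: 53637 × 0.942 = 50526
60–74: 32499 × 0.939 = 30517
75–89: 56340 × 0.918 = 51720
End of period: [29683, 22263, 68798, 50526, 30517, 51720]
Total: 398500 → 253507; change = -144993; percentage change = -36.4%

-36.4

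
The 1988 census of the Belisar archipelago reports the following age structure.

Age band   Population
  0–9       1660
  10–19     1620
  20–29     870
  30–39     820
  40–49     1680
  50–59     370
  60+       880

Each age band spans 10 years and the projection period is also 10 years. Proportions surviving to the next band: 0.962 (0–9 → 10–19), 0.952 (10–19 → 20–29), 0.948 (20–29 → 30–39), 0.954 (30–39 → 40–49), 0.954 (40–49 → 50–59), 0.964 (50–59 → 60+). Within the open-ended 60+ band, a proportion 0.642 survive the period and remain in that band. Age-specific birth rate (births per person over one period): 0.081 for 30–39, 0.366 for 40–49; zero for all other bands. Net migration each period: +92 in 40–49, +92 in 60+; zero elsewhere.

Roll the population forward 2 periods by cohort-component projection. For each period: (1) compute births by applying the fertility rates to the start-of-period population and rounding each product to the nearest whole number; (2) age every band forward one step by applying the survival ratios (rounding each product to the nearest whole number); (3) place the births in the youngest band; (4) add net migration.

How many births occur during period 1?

681

Call the bands 1 to 7, youngest first.
[period 1]
Births: 820 × 0.081 = 66  |  1680 × 0.366 = 615 ⇒ total 681
Band 2: 1660 × 0.962 = 1597
Band 3: 1620 × 0.952 = 1542
Band 4: 870 × 0.948 = 825
Band 5: 820 × 0.954 = 782
Band 6: 1680 × 0.954 = 1603
Band 7: 370 × 0.964 + 880 × 0.642 = 357 + 565 = 922
Net migration: Band 5 + 92 → 874; Band 7 + 92 → 1014
Population now: 0–9=681, 10–19=1597, 20–29=1542, 30–39=825, 40–49=874, 50–59=1603, 60+=1014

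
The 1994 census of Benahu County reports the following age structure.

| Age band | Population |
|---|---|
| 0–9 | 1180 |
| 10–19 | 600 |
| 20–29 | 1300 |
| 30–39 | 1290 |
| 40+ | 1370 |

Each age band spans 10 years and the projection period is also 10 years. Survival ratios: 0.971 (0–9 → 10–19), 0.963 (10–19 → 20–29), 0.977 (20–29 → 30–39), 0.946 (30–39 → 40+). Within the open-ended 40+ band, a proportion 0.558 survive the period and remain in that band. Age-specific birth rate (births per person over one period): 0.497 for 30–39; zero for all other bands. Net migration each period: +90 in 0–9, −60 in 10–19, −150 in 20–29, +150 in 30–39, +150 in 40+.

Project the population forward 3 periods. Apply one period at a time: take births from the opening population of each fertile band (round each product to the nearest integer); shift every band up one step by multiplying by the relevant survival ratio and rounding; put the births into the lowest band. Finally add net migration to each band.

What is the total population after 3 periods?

4771

(Groups numbered youngest = 1 to oldest = 5.)
[period 1]
Births: 1290 × 0.497 = 641
Group 2: 1180 × 0.971 = 1146
Group 3: 600 × 0.963 = 578
Group 4: 1300 × 0.977 = 1270
Group 5: 1290 × 0.946 + 1370 × 0.558 = 1220 + 764 = 1984
Net migration: Group 1 + 90 → 731; Group 2 − 60 → 1086; Group 3 − 150 → 428; Group 4 + 150 → 1420; Group 5 + 150 → 2134
→ [731, 1086, 428, 1420, 2134]
[period 2]
Births: 1420 × 0.497 = 706
Group 2: 731 × 0.971 = 710
Group 3: 1086 × 0.963 = 1046
Group 4: 428 × 0.977 = 418
Group 5: 1420 × 0.946 + 2134 × 0.558 = 1343 + 1191 = 2534
Net migration: Group 1 + 90 → 796; Group 2 − 60 → 650; Group 3 − 150 → 896; Group 4 + 150 → 568; Group 5 + 150 → 2684
→ [796, 650, 896, 568, 2684]
[period 3]
Births: 568 × 0.497 = 282
Group 2: 796 × 0.971 = 773
Group 3: 650 × 0.963 = 626
Group 4: 896 × 0.977 = 875
Group 5: 568 × 0.946 + 2684 × 0.558 = 537 + 1498 = 2035
Net migration: Group 1 + 90 → 372; Group 2 − 60 → 713; Group 3 − 150 → 476; Group 4 + 150 → 1025; Group 5 + 150 → 2185
→ [372, 713, 476, 1025, 2185]
Total after period 3: 372 + 713 + 476 + 1025 + 2185 = 4771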